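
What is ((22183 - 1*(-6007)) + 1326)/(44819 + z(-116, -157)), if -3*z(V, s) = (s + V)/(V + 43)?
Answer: 538667/817924 ≈ 0.65858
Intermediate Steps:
z(V, s) = -(V + s)/(3*(43 + V)) (z(V, s) = -(s + V)/(3*(V + 43)) = -(V + s)/(3*(43 + V)))
((22183 - 1*(-6007)) + 1326)/(44819 + z(-116, -157)) = ((22183 - 1*(-6007)) + 1326)/(44819 + (-1*(-116) - 1*(-157))/(3*(43 - 116))) = ((22183 + 6007) + 1326)/(44819 + (⅓)*(116 + 157)/(-73)) = (28190 + 1326)/(44819 + (⅓)*(-1/73)*273) = 29516/(44819 - 91/73) = 29516/(3271696/73) = 29516*(73/3271696) = 538667/817924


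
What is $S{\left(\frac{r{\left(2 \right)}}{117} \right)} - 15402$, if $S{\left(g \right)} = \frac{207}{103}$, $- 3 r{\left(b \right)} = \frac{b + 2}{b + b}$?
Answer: $- \frac{1586199}{103} \approx -15400.0$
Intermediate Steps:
$r{\left(b \right)} = - \frac{2 + b}{6 b}$ ($r{\left(b \right)} = - \frac{\left(b + 2\right) \frac{1}{b + b}}{3} = - \frac{\left(2 + b\right) \frac{1}{2 b}}{3} = - \frac{\frac{1}{2} \frac{1}{b} \left(2 + b\right)}{3} = - \frac{2 + b}{6 b}$)
$S{\left(g \right)} = \frac{207}{103}$ ($S{\left(g \right)} = 207 \cdot \frac{1}{103} = \frac{207}{103}$)
$S{\left(\frac{r{\left(2 \right)}}{117} \right)} - 15402 = \frac{207}{103} - 15402 = - \frac{1586199}{103}$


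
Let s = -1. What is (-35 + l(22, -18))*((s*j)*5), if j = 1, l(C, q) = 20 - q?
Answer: -15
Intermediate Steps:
(-35 + l(22, -18))*((s*j)*5) = (-35 + (20 - 1*(-18)))*(-1*1*5) = (-35 + (20 + 18))*(-1*5) = (-35 + 38)*(-5) = 3*(-5) = -15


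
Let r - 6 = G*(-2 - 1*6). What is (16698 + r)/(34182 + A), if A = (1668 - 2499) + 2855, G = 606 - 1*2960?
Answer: 17768/18103 ≈ 0.98149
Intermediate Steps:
G = -2354 (G = 606 - 2960 = -2354)
A = 2024 (A = -831 + 2855 = 2024)
r = 18838 (r = 6 - 2354*(-2 - 1*6) = 6 - 2354*(-2 - 6) = 6 - 2354*(-8) = 6 + 18832 = 18838)
(16698 + r)/(34182 + A) = (16698 + 18838)/(34182 + 2024) = 35536/36206 = 35536*(1/36206) = 17768/18103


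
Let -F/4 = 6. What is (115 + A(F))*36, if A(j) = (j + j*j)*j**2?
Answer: 11450412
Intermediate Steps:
F = -24 (F = -4*6 = -24)
A(j) = j**2*(j + j**2) (A(j) = (j + j**2)*j**2 = j**2*(j + j**2))
(115 + A(F))*36 = (115 + (-24)**3*(1 - 24))*36 = (115 - 13824*(-23))*36 = (115 + 317952)*36 = 318067*36 = 11450412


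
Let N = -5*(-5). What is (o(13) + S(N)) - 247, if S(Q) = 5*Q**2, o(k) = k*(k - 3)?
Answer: 3008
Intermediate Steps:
N = 25
o(k) = k*(-3 + k)
(o(13) + S(N)) - 247 = (13*(-3 + 13) + 5*25**2) - 247 = (13*10 + 5*625) - 247 = (130 + 3125) - 247 = 3255 - 247 = 3008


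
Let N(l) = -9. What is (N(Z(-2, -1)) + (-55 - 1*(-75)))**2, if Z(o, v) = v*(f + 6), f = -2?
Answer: 121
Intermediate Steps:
Z(o, v) = 4*v (Z(o, v) = v*(-2 + 6) = v*4 = 4*v)
(N(Z(-2, -1)) + (-55 - 1*(-75)))**2 = (-9 + (-55 - 1*(-75)))**2 = (-9 + (-55 + 75))**2 = (-9 + 20)**2 = 11**2 = 121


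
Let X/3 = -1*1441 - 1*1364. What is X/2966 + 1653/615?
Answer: -90809/608030 ≈ -0.14935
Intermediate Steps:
X = -8415 (X = 3*(-1*1441 - 1*1364) = 3*(-1441 - 1364) = 3*(-2805) = -8415)
X/2966 + 1653/615 = -8415/2966 + 1653/615 = -8415*1/2966 + 1653*(1/615) = -8415/2966 + 551/205 = -90809/608030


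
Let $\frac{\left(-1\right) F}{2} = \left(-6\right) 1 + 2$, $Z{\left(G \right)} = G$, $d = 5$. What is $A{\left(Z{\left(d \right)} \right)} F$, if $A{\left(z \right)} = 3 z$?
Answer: $120$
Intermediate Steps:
$F = 8$ ($F = - 2 \left(\left(-6\right) 1 + 2\right) = - 2 \left(-6 + 2\right) = \left(-2\right) \left(-4\right) = 8$)
$A{\left(Z{\left(d \right)} \right)} F = 3 \cdot 5 \cdot 8 = 15 \cdot 8 = 120$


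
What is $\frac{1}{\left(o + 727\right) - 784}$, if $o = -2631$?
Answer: $- \frac{1}{2688} \approx -0.00037202$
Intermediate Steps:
$\frac{1}{\left(o + 727\right) - 784} = \frac{1}{\left(-2631 + 727\right) - 784} = \frac{1}{-1904 - 784} = \frac{1}{-2688} = - \frac{1}{2688}$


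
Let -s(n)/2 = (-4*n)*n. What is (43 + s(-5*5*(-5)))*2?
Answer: 250086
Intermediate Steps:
s(n) = 8*n² (s(n) = -2*(-4*n)*n = -(-8)*n² = 8*n²)
(43 + s(-5*5*(-5)))*2 = (43 + 8*(-5*5*(-5))²)*2 = (43 + 8*(-25*(-5))²)*2 = (43 + 8*125²)*2 = (43 + 8*15625)*2 = (43 + 125000)*2 = 125043*2 = 250086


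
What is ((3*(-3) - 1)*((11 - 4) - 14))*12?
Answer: 840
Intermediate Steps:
((3*(-3) - 1)*((11 - 4) - 14))*12 = ((-9 - 1)*(7 - 14))*12 = -10*(-7)*12 = 70*12 = 840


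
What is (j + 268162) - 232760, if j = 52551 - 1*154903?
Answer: -66950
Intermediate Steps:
j = -102352 (j = 52551 - 154903 = -102352)
(j + 268162) - 232760 = (-102352 + 268162) - 232760 = 165810 - 232760 = -66950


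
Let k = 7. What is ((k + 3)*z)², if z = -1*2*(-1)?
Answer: 400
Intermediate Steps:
z = 2 (z = -2*(-1) = 2)
((k + 3)*z)² = ((7 + 3)*2)² = (10*2)² = 20² = 400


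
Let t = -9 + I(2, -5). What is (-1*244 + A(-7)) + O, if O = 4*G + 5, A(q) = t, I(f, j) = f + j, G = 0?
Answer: -251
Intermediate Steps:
t = -12 (t = -9 + (2 - 5) = -9 - 3 = -12)
A(q) = -12
O = 5 (O = 4*0 + 5 = 0 + 5 = 5)
(-1*244 + A(-7)) + O = (-1*244 - 12) + 5 = (-244 - 12) + 5 = -256 + 5 = -251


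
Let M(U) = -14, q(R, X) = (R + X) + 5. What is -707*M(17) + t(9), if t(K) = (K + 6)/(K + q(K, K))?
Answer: 316751/32 ≈ 9898.5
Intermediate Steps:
q(R, X) = 5 + R + X
t(K) = (6 + K)/(5 + 3*K) (t(K) = (K + 6)/(K + (5 + K + K)) = (6 + K)/(K + (5 + 2*K)) = (6 + K)/(5 + 3*K))
-707*M(17) + t(9) = -707*(-14) + (6 + 9)/(5 + 3*9) = 9898 + 15/(5 + 27) = 9898 + 15/32 = 316751/32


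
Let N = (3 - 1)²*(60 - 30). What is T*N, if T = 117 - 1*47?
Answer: 8400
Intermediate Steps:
T = 70 (T = 117 - 47 = 70)
N = 120 (N = 2²*30 = 4*30 = 120)
T*N = 70*120 = 8400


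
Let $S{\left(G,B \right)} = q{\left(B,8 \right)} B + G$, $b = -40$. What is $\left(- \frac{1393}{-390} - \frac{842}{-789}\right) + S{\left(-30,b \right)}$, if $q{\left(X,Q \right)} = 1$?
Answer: $- \frac{6704081}{102570} \approx -65.361$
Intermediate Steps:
$S{\left(G,B \right)} = B + G$ ($S{\left(G,B \right)} = 1 B + G = B + G$)
$\left(- \frac{1393}{-390} - \frac{842}{-789}\right) + S{\left(-30,b \right)} = \left(- \frac{1393}{-390} - \frac{842}{-789}\right) - 70 = \left(\left(-1393\right) \left(- \frac{1}{390}\right) - - \frac{842}{789}\right) - 70 = \left(\frac{1393}{390} + \frac{842}{789}\right) - 70 = \frac{475819}{102570} - 70 = - \frac{6704081}{102570}$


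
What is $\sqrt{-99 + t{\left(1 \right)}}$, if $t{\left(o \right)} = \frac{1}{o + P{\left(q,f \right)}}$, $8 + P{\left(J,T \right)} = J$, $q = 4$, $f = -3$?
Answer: $\frac{i \sqrt{894}}{3} \approx 9.9666 i$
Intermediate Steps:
$P{\left(J,T \right)} = -8 + J$
$t{\left(o \right)} = \frac{1}{-4 + o}$ ($t{\left(o \right)} = \frac{1}{o + \left(-8 + 4\right)} = \frac{1}{o - 4} = \frac{1}{-4 + o}$)
$\sqrt{-99 + t{\left(1 \right)}} = \sqrt{-99 + \frac{1}{-4 + 1}} = \sqrt{-99 + \frac{1}{-3}} = \sqrt{-99 - \frac{1}{3}} = \sqrt{- \frac{298}{3}} = \frac{i \sqrt{894}}{3}$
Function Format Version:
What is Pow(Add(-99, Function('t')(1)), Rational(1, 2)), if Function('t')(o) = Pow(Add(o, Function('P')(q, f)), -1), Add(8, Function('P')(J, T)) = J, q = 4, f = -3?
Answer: Mul(Rational(1, 3), I, Pow(894, Rational(1, 2))) ≈ Mul(9.9666, I)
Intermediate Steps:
Function('P')(J, T) = Add(-8, J)
Function('t')(o) = Pow(Add(-4, o), -1) (Function('t')(o) = Pow(Add(o, Add(-8, 4)), -1) = Pow(Add(o, -4), -1) = Pow(Add(-4, o), -1))
Pow(Add(-99, Function('t')(1)), Rational(1, 2)) = Pow(Add(-99, Pow(Add(-4, 1), -1)), Rational(1, 2)) = Pow(Add(-99, Pow(-3, -1)), Rational(1, 2)) = Pow(Add(-99, Rational(-1, 3)), Rational(1, 2)) = Pow(Rational(-298, 3), Rational(1, 2)) = Mul(Rational(1, 3), I, Pow(894, Rational(1, 2)))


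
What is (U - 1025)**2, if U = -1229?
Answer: 5080516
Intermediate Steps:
(U - 1025)**2 = (-1229 - 1025)**2 = (-2254)**2 = 5080516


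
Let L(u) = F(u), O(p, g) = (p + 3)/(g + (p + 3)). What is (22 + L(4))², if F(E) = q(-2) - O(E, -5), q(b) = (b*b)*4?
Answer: 4761/4 ≈ 1190.3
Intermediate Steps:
O(p, g) = (3 + p)/(3 + g + p) (O(p, g) = (3 + p)/(g + (3 + p)) = (3 + p)/(3 + g + p))
q(b) = 4*b² (q(b) = b²*4 = 4*b²)
F(E) = 16 - (3 + E)/(-2 + E) (F(E) = 4*(-2)² - (3 + E)/(3 - 5 + E) = 4*4 - (3 + E)/(-2 + E) = 16 - (3 + E)/(-2 + E))
L(u) = 5*(-7 + 3*u)/(-2 + u)
(22 + L(4))² = (22 + 5*(-7 + 3*4)/(-2 + 4))² = (22 + 5*(-7 + 12)/2)² = (22 + 5*(½)*5)² = (22 + 25/2)² = (69/2)² = 4761/4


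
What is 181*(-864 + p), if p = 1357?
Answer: 89233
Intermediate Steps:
181*(-864 + p) = 181*(-864 + 1357) = 181*493 = 89233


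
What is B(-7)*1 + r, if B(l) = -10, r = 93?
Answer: 83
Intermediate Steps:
B(-7)*1 + r = -10*1 + 93 = -10 + 93 = 83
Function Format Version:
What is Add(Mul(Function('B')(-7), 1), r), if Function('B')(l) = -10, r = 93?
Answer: 83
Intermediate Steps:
Add(Mul(Function('B')(-7), 1), r) = Add(Mul(-10, 1), 93) = Add(-10, 93) = 83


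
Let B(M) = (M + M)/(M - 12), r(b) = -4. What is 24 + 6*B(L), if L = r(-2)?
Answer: 27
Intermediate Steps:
L = -4
B(M) = 2*M/(-12 + M) (B(M) = (2*M)/(-12 + M) = 2*M/(-12 + M))
24 + 6*B(L) = 24 + 6*(2*(-4)/(-12 - 4)) = 24 + 6*(2*(-4)/(-16)) = 24 + 6*(2*(-4)*(-1/16)) = 24 + 6*(½) = 24 + 3 = 27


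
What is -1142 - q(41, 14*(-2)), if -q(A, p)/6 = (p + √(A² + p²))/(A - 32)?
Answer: -3482/3 + 2*√2465/3 ≈ -1127.6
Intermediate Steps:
q(A, p) = -6*(p + √(A² + p²))/(-32 + A) (q(A, p) = -6*(p + √(A² + p²))/(A - 32) = -6*(p + √(A² + p²))/(-32 + A))
-1142 - q(41, 14*(-2)) = -1142 - 6*(-14*(-2) - √(41² + (14*(-2))²))/(-32 + 41) = -1142 - 6*(-1*(-28) - √(1681 + (-28)²))/9 = -1142 - 6*(28 - √(1681 + 784))/9 = -1142 - 6*(28 - √2465)/9 = -1142 - (56/3 - 2*√2465/3) = -1142 + (-56/3 + 2*√2465/3) = -3482/3 + 2*√2465/3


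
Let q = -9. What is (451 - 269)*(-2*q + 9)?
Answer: 4914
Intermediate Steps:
(451 - 269)*(-2*q + 9) = (451 - 269)*(-2*(-9) + 9) = 182*(18 + 9) = 182*27 = 4914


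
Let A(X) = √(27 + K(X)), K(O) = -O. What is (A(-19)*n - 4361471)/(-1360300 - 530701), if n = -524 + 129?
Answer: 4361471/1891001 + 395*√46/1891001 ≈ 2.3079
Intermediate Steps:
A(X) = √(27 - X)
n = -395
(A(-19)*n - 4361471)/(-1360300 - 530701) = (√(27 - 1*(-19))*(-395) - 4361471)/(-1360300 - 530701) = (√(27 + 19)*(-395) - 4361471)/(-1891001) = (√46*(-395) - 4361471)*(-1/1891001) = (-395*√46 - 4361471)*(-1/1891001) = (-4361471 - 395*√46)*(-1/1891001) = 4361471/1891001 + 395*√46/1891001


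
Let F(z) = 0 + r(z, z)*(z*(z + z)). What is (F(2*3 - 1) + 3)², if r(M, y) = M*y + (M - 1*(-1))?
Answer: 2411809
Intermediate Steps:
r(M, y) = 1 + M + M*y (r(M, y) = M*y + (M + 1) = M*y + (1 + M) = 1 + M + M*y)
F(z) = 2*z²*(1 + z + z²) (F(z) = 0 + (1 + z + z*z)*(z*(z + z)) = 0 + (1 + z + z²)*(z*(2*z)) = 0 + (1 + z + z²)*(2*z²) = 0 + 2*z²*(1 + z + z²) = 2*z²*(1 + z + z²))
(F(2*3 - 1) + 3)² = (2*(2*3 - 1)²*(1 + (2*3 - 1) + (2*3 - 1)²) + 3)² = (2*(6 - 1)²*(1 + (6 - 1) + (6 - 1)²) + 3)² = (2*5²*(1 + 5 + 5²) + 3)² = (2*25*(1 + 5 + 25) + 3)² = (2*25*31 + 3)² = (1550 + 3)² = 1553² = 2411809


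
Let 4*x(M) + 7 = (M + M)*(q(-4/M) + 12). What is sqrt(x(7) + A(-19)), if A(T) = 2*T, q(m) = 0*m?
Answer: 3/2 ≈ 1.5000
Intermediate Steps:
q(m) = 0
x(M) = -7/4 + 6*M (x(M) = -7/4 + ((M + M)*(0 + 12))/4 = -7/4 + ((2*M)*12)/4 = -7/4 + (24*M)/4 = -7/4 + 6*M)
sqrt(x(7) + A(-19)) = sqrt((-7/4 + 6*7) + 2*(-19)) = sqrt((-7/4 + 42) - 38) = sqrt(161/4 - 38) = sqrt(9/4) = 3/2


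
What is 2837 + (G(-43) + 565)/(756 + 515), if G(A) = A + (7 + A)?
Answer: 3606313/1271 ≈ 2837.4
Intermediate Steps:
G(A) = 7 + 2*A
2837 + (G(-43) + 565)/(756 + 515) = 2837 + ((7 + 2*(-43)) + 565)/(756 + 515) = 2837 + ((7 - 86) + 565)/1271 = 2837 + (-79 + 565)*(1/1271) = 2837 + 486*(1/1271) = 2837 + 486/1271 = 3606313/1271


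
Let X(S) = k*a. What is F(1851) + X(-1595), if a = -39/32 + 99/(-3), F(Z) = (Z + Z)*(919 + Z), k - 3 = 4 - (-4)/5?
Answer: 328136739/32 ≈ 1.0254e+7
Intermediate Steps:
k = 39/5 (k = 3 + (4 - (-4)/5) = 3 + (4 - 1*(-⅘)) = 3 + (4 + ⅘) = 3 + 24/5 = 39/5 ≈ 7.8000)
F(Z) = 2*Z*(919 + Z) (F(Z) = (2*Z)*(919 + Z) = 2*Z*(919 + Z))
a = -1095/32 (a = -39*1/32 + 99*(-⅓) = -39/32 - 33 = -1095/32 ≈ -34.219)
X(S) = -8541/32 (X(S) = (39/5)*(-1095/32) = -8541/32)
F(1851) + X(-1595) = 2*1851*(919 + 1851) - 8541/32 = 2*1851*2770 - 8541/32 = 10254540 - 8541/32 = 328136739/32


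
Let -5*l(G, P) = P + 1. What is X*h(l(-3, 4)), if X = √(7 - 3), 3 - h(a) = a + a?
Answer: 10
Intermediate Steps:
l(G, P) = -⅕ - P/5 (l(G, P) = -(P + 1)/5 = -(1 + P)/5 = -⅕ - P/5)
h(a) = 3 - 2*a (h(a) = 3 - (a + a) = 3 - 2*a)
X = 2 (X = √4 = 2)
X*h(l(-3, 4)) = 2*(3 - 2*(-⅕ - ⅕*4)) = 2*(3 - 2*(-⅕ - ⅘)) = 2*(3 - 2*(-1)) = 2*(3 + 2) = 2*5 = 10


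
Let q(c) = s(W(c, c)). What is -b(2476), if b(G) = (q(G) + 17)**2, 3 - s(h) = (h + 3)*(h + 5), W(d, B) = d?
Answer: -37827161843641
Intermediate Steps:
s(h) = 3 - (3 + h)*(5 + h) (s(h) = 3 - (h + 3)*(h + 5) = 3 - (3 + h)*(5 + h))
q(c) = -12 - c**2 - 8*c
b(G) = (5 - G**2 - 8*G)**2 (b(G) = ((-12 - G**2 - 8*G) + 17)**2 = (5 - G**2 - 8*G)**2)
-b(2476) = -(-5 + 2476**2 + 8*2476)**2 = -(-5 + 6130576 + 19808)**2 = -1*6150379**2 = -1*37827161843641 = -37827161843641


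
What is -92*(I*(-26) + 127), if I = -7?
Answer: -28428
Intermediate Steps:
-92*(I*(-26) + 127) = -92*(-7*(-26) + 127) = -92*(182 + 127) = -92*309 = -28428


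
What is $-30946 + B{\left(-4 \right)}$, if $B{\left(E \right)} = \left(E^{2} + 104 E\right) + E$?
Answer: $-31350$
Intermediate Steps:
$B{\left(E \right)} = E^{2} + 105 E$
$-30946 + B{\left(-4 \right)} = -30946 - 4 \left(105 - 4\right) = -30946 - 404 = -31350$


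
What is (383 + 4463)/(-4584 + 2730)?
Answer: -2423/927 ≈ -2.6138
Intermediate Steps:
(383 + 4463)/(-4584 + 2730) = 4846/(-1854) = 4846*(-1/1854) = -2423/927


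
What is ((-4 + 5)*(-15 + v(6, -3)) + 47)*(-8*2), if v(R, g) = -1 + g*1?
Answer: -448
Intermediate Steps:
v(R, g) = -1 + g
((-4 + 5)*(-15 + v(6, -3)) + 47)*(-8*2) = ((-4 + 5)*(-15 + (-1 - 3)) + 47)*(-8*2) = (1*(-15 - 4) + 47)*(-16) = (1*(-19) + 47)*(-16) = (-19 + 47)*(-16) = 28*(-16) = -448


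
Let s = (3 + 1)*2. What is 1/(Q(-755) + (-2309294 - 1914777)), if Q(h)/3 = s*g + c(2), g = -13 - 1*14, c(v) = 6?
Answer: -1/4224701 ≈ -2.3670e-7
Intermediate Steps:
g = -27 (g = -13 - 14 = -27)
s = 8 (s = 4*2 = 8)
Q(h) = -630 (Q(h) = 3*(8*(-27) + 6) = 3*(-216 + 6) = 3*(-210) = -630)
1/(Q(-755) + (-2309294 - 1914777)) = 1/(-630 + (-2309294 - 1914777)) = 1/(-630 - 4224071) = 1/(-4224701) = -1/4224701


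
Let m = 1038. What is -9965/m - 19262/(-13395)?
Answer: -12609691/1544890 ≈ -8.1622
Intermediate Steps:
-9965/m - 19262/(-13395) = -9965/1038 - 19262/(-13395) = -9965*1/1038 - 19262*(-1/13395) = -9965/1038 + 19262/13395 = -12609691/1544890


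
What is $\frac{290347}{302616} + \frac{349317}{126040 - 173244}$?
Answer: $- \frac{23000843371}{3571171416} \approx -6.4407$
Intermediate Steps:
$\frac{290347}{302616} + \frac{349317}{126040 - 173244} = 290347 \cdot \frac{1}{302616} + \frac{349317}{-47204} = \frac{290347}{302616} + 349317 \left(- \frac{1}{47204}\right) = \frac{290347}{302616} - \frac{349317}{47204} = - \frac{23000843371}{3571171416}$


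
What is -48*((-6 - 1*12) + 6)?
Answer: 576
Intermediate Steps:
-48*((-6 - 1*12) + 6) = -48*((-6 - 12) + 6) = -48*(-18 + 6) = -48*(-12) = 576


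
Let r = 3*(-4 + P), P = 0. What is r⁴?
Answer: 20736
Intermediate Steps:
r = -12 (r = 3*(-4 + 0) = 3*(-4) = -12)
r⁴ = (-12)⁴ = 20736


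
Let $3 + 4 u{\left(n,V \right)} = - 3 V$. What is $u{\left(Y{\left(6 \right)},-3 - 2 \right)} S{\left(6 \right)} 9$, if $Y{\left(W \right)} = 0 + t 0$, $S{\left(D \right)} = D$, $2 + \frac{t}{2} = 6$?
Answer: $162$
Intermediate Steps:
$t = 8$ ($t = -4 + 2 \cdot 6 = -4 + 12 = 8$)
$Y{\left(W \right)} = 0$ ($Y{\left(W \right)} = 0 + 8 \cdot 0 = 0 + 0 = 0$)
$u{\left(n,V \right)} = - \frac{3}{4} - \frac{3 V}{4}$ ($u{\left(n,V \right)} = - \frac{3}{4} + \frac{\left(-1\right) 3 V}{4} = - \frac{3}{4} + \frac{\left(-3\right) V}{4} = - \frac{3}{4} - \frac{3 V}{4}$)
$u{\left(Y{\left(6 \right)},-3 - 2 \right)} S{\left(6 \right)} 9 = \left(- \frac{3}{4} - \frac{3 \left(-3 - 2\right)}{4}\right) 6 \cdot 9 = \left(- \frac{3}{4} - - \frac{15}{4}\right) 6 \cdot 9 = \left(- \frac{3}{4} + \frac{15}{4}\right) 6 \cdot 9 = 3 \cdot 6 \cdot 9 = 18 \cdot 9 = 162$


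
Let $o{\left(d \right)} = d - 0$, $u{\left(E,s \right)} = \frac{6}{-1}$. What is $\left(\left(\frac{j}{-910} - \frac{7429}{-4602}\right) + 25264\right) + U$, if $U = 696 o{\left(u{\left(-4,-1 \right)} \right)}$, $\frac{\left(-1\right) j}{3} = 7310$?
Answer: $\frac{680157157}{32214} \approx 21114.0$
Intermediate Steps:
$j = -21930$ ($j = \left(-3\right) 7310 = -21930$)
$u{\left(E,s \right)} = -6$ ($u{\left(E,s \right)} = 6 \left(-1\right) = -6$)
$o{\left(d \right)} = d$ ($o{\left(d \right)} = d + 0 = d$)
$U = -4176$ ($U = 696 \left(-6\right) = -4176$)
$\left(\left(\frac{j}{-910} - \frac{7429}{-4602}\right) + 25264\right) + U = \left(\left(- \frac{21930}{-910} - \frac{7429}{-4602}\right) + 25264\right) - 4176 = \left(\left(\left(-21930\right) \left(- \frac{1}{910}\right) - - \frac{7429}{4602}\right) + 25264\right) - 4176 = \left(\left(\frac{2193}{91} + \frac{7429}{4602}\right) + 25264\right) - 4176 = \left(\frac{828325}{32214} + 25264\right) - 4176 = \frac{814682821}{32214} - 4176 = \frac{680157157}{32214}$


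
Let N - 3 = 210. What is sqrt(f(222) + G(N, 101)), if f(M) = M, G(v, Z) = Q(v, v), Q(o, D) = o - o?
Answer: sqrt(222) ≈ 14.900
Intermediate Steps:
N = 213 (N = 3 + 210 = 213)
Q(o, D) = 0
G(v, Z) = 0
sqrt(f(222) + G(N, 101)) = sqrt(222 + 0) = sqrt(222)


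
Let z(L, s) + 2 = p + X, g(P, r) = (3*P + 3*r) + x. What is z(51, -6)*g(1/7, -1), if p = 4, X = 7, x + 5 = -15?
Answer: -1422/7 ≈ -203.14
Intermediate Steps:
x = -20 (x = -5 - 15 = -20)
g(P, r) = -20 + 3*P + 3*r (g(P, r) = (3*P + 3*r) - 20 = -20 + 3*P + 3*r)
z(L, s) = 9 (z(L, s) = -2 + (4 + 7) = -2 + 11 = 9)
z(51, -6)*g(1/7, -1) = 9*(-20 + 3/7 + 3*(-1)) = 9*(-20 + 3*(⅐) - 3) = 9*(-20 + 3/7 - 3) = 9*(-158/7) = -1422/7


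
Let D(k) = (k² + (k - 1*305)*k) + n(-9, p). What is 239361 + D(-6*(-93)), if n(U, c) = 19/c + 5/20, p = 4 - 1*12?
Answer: 5535175/8 ≈ 6.9190e+5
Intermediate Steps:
p = -8 (p = 4 - 12 = -8)
n(U, c) = ¼ + 19/c (n(U, c) = 19/c + 5*(1/20) = 19/c + ¼ = ¼ + 19/c)
D(k) = -17/8 + k² + k*(-305 + k) (D(k) = (k² + (k - 1*305)*k) + (¼)*(76 - 8)/(-8) = (k² + (k - 305)*k) + (¼)*(-⅛)*68 = (k² + (-305 + k)*k) - 17/8 = (k² + k*(-305 + k)) - 17/8 = -17/8 + k² + k*(-305 + k))
239361 + D(-6*(-93)) = 239361 + (-17/8 - (-1830)*(-93) + 2*(-6*(-93))²) = 239361 + (-17/8 - 305*558 + 2*558²) = 239361 + (-17/8 - 170190 + 2*311364) = 239361 + (-17/8 - 170190 + 622728) = 239361 + 3620287/8 = 5535175/8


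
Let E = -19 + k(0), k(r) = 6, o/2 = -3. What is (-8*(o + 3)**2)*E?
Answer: 936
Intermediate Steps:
o = -6 (o = 2*(-3) = -6)
E = -13 (E = -19 + 6 = -13)
(-8*(o + 3)**2)*E = -8*(-6 + 3)**2*(-13) = -8*(-3)**2*(-13) = -8*9*(-13) = -72*(-13) = 936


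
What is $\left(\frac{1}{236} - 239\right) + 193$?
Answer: $- \frac{10855}{236} \approx -45.996$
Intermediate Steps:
$\left(\frac{1}{236} - 239\right) + 193 = - \frac{56403}{236} + 193 = - \frac{10855}{236}$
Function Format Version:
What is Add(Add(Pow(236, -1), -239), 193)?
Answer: Rational(-10855, 236) ≈ -45.996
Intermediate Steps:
Add(Add(Pow(236, -1), -239), 193) = Add(Add(Rational(1, 236), -239), 193) = Add(Rational(-56403, 236), 193) = Rational(-10855, 236)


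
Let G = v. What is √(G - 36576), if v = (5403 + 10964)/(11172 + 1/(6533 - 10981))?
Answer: 8*I*√1411205411082606430/49693055 ≈ 191.24*I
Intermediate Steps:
v = 72800416/49693055 (v = 16367/(11172 + 1/(-4448)) = 16367/(11172 - 1/4448) = 16367/(49693055/4448) = 16367*(4448/49693055) = 72800416/49693055 ≈ 1.4650)
G = 72800416/49693055 ≈ 1.4650
√(G - 36576) = √(72800416/49693055 - 36576) = √(-1817500379264/49693055) = 8*I*√1411205411082606430/49693055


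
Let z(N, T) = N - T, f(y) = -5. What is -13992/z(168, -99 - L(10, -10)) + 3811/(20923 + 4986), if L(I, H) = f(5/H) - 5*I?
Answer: -1706183/25909 ≈ -65.853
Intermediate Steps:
L(I, H) = -5 - 5*I
-13992/z(168, -99 - L(10, -10)) + 3811/(20923 + 4986) = -13992/(168 - (-99 - (-5 - 5*10))) + 3811/(20923 + 4986) = -13992/(168 - (-99 - (-5 - 50))) + 3811/25909 = -13992/(168 - (-99 - 1*(-55))) + 3811*(1/25909) = -13992/(168 - (-99 + 55)) + 3811/25909 = -13992/(168 - 1*(-44)) + 3811/25909 = -13992/(168 + 44) + 3811/25909 = -13992/212 + 3811/25909 = -13992*1/212 + 3811/25909 = -66 + 3811/25909 = -1706183/25909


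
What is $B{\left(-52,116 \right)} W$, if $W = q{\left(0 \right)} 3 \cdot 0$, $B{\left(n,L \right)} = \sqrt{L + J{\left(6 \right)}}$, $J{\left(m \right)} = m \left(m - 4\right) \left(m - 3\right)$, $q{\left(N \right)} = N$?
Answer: $0$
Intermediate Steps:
$J{\left(m \right)} = m \left(-4 + m\right) \left(-3 + m\right)$
$B{\left(n,L \right)} = \sqrt{36 + L}$ ($B{\left(n,L \right)} = \sqrt{L + 6 \left(12 + 6^{2} - 42\right)} = \sqrt{L + 6 \left(12 + 36 - 42\right)} = \sqrt{L + 6 \cdot 6} = \sqrt{L + 36} = \sqrt{36 + L}$)
$W = 0$ ($W = 0 \cdot 3 \cdot 0 = 0 \cdot 0 = 0$)
$B{\left(-52,116 \right)} W = \sqrt{36 + 116} \cdot 0 = \sqrt{152} \cdot 0 = 2 \sqrt{38} \cdot 0 = 0$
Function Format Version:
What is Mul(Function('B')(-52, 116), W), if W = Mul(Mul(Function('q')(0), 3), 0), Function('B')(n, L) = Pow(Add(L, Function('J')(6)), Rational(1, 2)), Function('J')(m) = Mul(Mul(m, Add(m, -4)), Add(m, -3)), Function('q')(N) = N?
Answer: 0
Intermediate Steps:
Function('J')(m) = Mul(m, Add(-4, m), Add(-3, m)) (Function('J')(m) = Mul(Mul(m, Add(-4, m)), Add(-3, m)) = Mul(m, Add(-4, m), Add(-3, m)))
Function('B')(n, L) = Pow(Add(36, L), Rational(1, 2)) (Function('B')(n, L) = Pow(Add(L, Mul(6, Add(12, Pow(6, 2), Mul(-7, 6)))), Rational(1, 2)) = Pow(Add(L, Mul(6, Add(12, 36, -42))), Rational(1, 2)) = Pow(Add(L, Mul(6, 6)), Rational(1, 2)) = Pow(Add(L, 36), Rational(1, 2)) = Pow(Add(36, L), Rational(1, 2)))
W = 0 (W = Mul(Mul(0, 3), 0) = Mul(0, 0) = 0)
Mul(Function('B')(-52, 116), W) = Mul(Pow(Add(36, 116), Rational(1, 2)), 0) = Mul(Pow(152, Rational(1, 2)), 0) = Mul(Mul(2, Pow(38, Rational(1, 2))), 0) = 0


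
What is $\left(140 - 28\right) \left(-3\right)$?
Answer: $-336$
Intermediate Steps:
$\left(140 - 28\right) \left(-3\right) = 112 \left(-3\right) = -336$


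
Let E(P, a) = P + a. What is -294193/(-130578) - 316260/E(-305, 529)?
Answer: -736262483/522312 ≈ -1409.6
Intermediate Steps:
-294193/(-130578) - 316260/E(-305, 529) = -294193/(-130578) - 316260/(-305 + 529) = -294193*(-1/130578) - 316260/224 = 294193/130578 - 316260*1/224 = 294193/130578 - 11295/8 = -736262483/522312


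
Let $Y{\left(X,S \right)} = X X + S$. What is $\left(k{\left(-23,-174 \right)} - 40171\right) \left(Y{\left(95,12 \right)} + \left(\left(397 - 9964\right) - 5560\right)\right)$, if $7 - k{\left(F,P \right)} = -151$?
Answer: $243679170$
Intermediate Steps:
$k{\left(F,P \right)} = 158$ ($k{\left(F,P \right)} = 7 - -151 = 7 + 151 = 158$)
$Y{\left(X,S \right)} = S + X^{2}$ ($Y{\left(X,S \right)} = X^{2} + S = S + X^{2}$)
$\left(k{\left(-23,-174 \right)} - 40171\right) \left(Y{\left(95,12 \right)} + \left(\left(397 - 9964\right) - 5560\right)\right) = \left(158 - 40171\right) \left(\left(12 + 95^{2}\right) + \left(\left(397 - 9964\right) - 5560\right)\right) = - 40013 \left(\left(12 + 9025\right) - 15127\right) = - 40013 \left(9037 - 15127\right) = \left(-40013\right) \left(-6090\right) = 243679170$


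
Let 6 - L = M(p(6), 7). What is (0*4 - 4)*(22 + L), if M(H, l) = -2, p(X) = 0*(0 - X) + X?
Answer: -120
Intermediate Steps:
p(X) = X (p(X) = 0*(-X) + X = 0 + X = X)
L = 8 (L = 6 - 1*(-2) = 6 + 2 = 8)
(0*4 - 4)*(22 + L) = (0*4 - 4)*(22 + 8) = (0 - 4)*30 = -4*30 = -120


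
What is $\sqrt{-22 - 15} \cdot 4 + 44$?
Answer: $44 + 4 i \sqrt{37} \approx 44.0 + 24.331 i$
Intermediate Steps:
$\sqrt{-22 - 15} \cdot 4 + 44 = \sqrt{-37} \cdot 4 + 44 = i \sqrt{37} \cdot 4 + 44 = 4 i \sqrt{37} + 44 = 44 + 4 i \sqrt{37}$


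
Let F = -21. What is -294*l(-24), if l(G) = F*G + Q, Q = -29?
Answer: -139650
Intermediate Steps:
l(G) = -29 - 21*G (l(G) = -21*G - 29 = -29 - 21*G)
-294*l(-24) = -294*(-29 - 21*(-24)) = -294*(-29 + 504) = -294*475 = -139650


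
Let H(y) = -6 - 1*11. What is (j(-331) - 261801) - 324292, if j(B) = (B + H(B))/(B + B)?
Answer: -193996609/331 ≈ -5.8609e+5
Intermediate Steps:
H(y) = -17 (H(y) = -6 - 11 = -17)
j(B) = (-17 + B)/(2*B) (j(B) = (B - 17)/(B + B) = (-17 + B)/((2*B)) = (-17 + B)*(1/(2*B)) = (-17 + B)/(2*B))
(j(-331) - 261801) - 324292 = ((½)*(-17 - 331)/(-331) - 261801) - 324292 = ((½)*(-1/331)*(-348) - 261801) - 324292 = (174/331 - 261801) - 324292 = -86655957/331 - 324292 = -193996609/331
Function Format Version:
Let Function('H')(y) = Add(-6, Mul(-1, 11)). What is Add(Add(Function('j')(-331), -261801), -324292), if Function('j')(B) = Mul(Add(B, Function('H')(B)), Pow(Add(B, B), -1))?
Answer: Rational(-193996609, 331) ≈ -5.8609e+5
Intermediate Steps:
Function('H')(y) = -17 (Function('H')(y) = Add(-6, -11) = -17)
Function('j')(B) = Mul(Rational(1, 2), Pow(B, -1), Add(-17, B)) (Function('j')(B) = Mul(Add(B, -17), Pow(Add(B, B), -1)) = Mul(Add(-17, B), Pow(Mul(2, B), -1)) = Mul(Add(-17, B), Mul(Rational(1, 2), Pow(B, -1))) = Mul(Rational(1, 2), Pow(B, -1), Add(-17, B)))
Add(Add(Function('j')(-331), -261801), -324292) = Add(Add(Mul(Rational(1, 2), Pow(-331, -1), Add(-17, -331)), -261801), -324292) = Add(Add(Mul(Rational(1, 2), Rational(-1, 331), -348), -261801), -324292) = Add(Add(Rational(174, 331), -261801), -324292) = Add(Rational(-86655957, 331), -324292) = Rational(-193996609, 331)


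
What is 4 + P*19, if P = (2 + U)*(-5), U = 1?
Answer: -281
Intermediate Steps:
P = -15 (P = (2 + 1)*(-5) = 3*(-5) = -15)
4 + P*19 = 4 - 15*19 = 4 - 285 = -281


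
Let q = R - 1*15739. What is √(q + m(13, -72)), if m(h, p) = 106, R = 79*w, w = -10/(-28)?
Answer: I*√3058538/14 ≈ 124.92*I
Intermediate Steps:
w = 5/14 (w = -10*(-1/28) = 5/14 ≈ 0.35714)
R = 395/14 (R = 79*(5/14) = 395/14 ≈ 28.214)
q = -219951/14 (q = 395/14 - 1*15739 = 395/14 - 15739 = -219951/14 ≈ -15711.)
√(q + m(13, -72)) = √(-219951/14 + 106) = √(-218467/14) = I*√3058538/14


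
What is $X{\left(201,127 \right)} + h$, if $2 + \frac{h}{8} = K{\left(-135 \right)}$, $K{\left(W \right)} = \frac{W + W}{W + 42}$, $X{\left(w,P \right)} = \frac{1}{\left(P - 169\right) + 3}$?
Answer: $\frac{8705}{1209} \approx 7.2002$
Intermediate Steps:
$X{\left(w,P \right)} = \frac{1}{-166 + P}$ ($X{\left(w,P \right)} = \frac{1}{\left(-169 + P\right) + 3} = \frac{1}{-166 + P}$)
$K{\left(W \right)} = \frac{2 W}{42 + W}$
$h = \frac{224}{31}$ ($h = -16 + 8 \cdot 2 \left(-135\right) \frac{1}{42 - 135} = -16 + 8 \cdot 2 \left(-135\right) \frac{1}{-93} = -16 + 8 \cdot 2 \left(-135\right) \left(- \frac{1}{93}\right) = -16 + 8 \cdot \frac{90}{31} = -16 + \frac{720}{31} = \frac{224}{31} \approx 7.2258$)
$X{\left(201,127 \right)} + h = \frac{1}{-166 + 127} + \frac{224}{31} = \frac{1}{-39} + \frac{224}{31} = - \frac{1}{39} + \frac{224}{31} = \frac{8705}{1209}$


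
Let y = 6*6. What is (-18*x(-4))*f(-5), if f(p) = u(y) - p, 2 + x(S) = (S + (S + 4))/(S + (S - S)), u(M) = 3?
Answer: 144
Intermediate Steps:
y = 36
x(S) = -2 + (4 + 2*S)/S (x(S) = -2 + (S + (S + 4))/(S + (S - S)) = -2 + (S + (4 + S))/(S + 0) = -2 + (4 + 2*S)/S)
f(p) = 3 - p
(-18*x(-4))*f(-5) = (-72/(-4))*(3 - 1*(-5)) = (-72*(-1)/4)*(3 + 5) = -18*(-1)*8 = 18*8 = 144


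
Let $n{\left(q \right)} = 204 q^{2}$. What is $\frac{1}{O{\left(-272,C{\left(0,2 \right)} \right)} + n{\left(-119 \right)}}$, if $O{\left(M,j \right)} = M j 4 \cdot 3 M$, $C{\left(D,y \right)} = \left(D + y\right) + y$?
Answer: $\frac{1}{6440076} \approx 1.5528 \cdot 10^{-7}$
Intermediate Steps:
$C{\left(D,y \right)} = D + 2 y$
$O{\left(M,j \right)} = 12 j M^{2}$ ($O{\left(M,j \right)} = M j 12 M = 12 j M^{2}$)
$\frac{1}{O{\left(-272,C{\left(0,2 \right)} \right)} + n{\left(-119 \right)}} = \frac{1}{12 \left(0 + 2 \cdot 2\right) \left(-272\right)^{2} + 204 \left(-119\right)^{2}} = \frac{1}{12 \left(0 + 4\right) 73984 + 204 \cdot 14161} = \frac{1}{12 \cdot 4 \cdot 73984 + 2888844} = \frac{1}{3551232 + 2888844} = \frac{1}{6440076}$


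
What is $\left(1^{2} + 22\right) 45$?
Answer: $1035$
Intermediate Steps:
$\left(1^{2} + 22\right) 45 = \left(1 + 22\right) 45 = 23 \cdot 45 = 1035$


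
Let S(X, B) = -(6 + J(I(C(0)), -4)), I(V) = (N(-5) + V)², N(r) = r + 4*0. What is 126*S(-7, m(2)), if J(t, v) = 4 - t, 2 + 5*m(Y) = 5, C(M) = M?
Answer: 1890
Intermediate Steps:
N(r) = r (N(r) = r + 0 = r)
m(Y) = ⅗ (m(Y) = -⅖ + (⅕)*5 = -⅖ + 1 = ⅗)
I(V) = (-5 + V)²
S(X, B) = 15 (S(X, B) = -(6 + (4 - (-5 + 0)²)) = -(6 + (4 - 1*(-5)²)) = -(6 + (4 - 1*25)) = -(6 + (4 - 25)) = -(6 - 21) = -1*(-15) = 15)
126*S(-7, m(2)) = 126*15 = 1890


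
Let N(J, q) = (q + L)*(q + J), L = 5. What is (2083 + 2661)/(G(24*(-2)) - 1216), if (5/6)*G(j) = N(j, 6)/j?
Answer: -94880/24089 ≈ -3.9387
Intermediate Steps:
N(J, q) = (5 + q)*(J + q) (N(J, q) = (q + 5)*(q + J) = (5 + q)*(J + q))
G(j) = 6*(66 + 11*j)/(5*j) (G(j) = 6*((6² + 5*j + 5*6 + j*6)/j)/5 = 6*((36 + 5*j + 30 + 6*j)/j)/5 = 6*((66 + 11*j)/j)/5 = 6*(66 + 11*j)/(5*j))
(2083 + 2661)/(G(24*(-2)) - 1216) = (2083 + 2661)/(66*(6 + 24*(-2))/(5*((24*(-2)))) - 1216) = 4744/((66/5)*(6 - 48)/(-48) - 1216) = 4744/((66/5)*(-1/48)*(-42) - 1216) = 4744/(231/20 - 1216) = 4744/(-24089/20) = 4744*(-20/24089) = -94880/24089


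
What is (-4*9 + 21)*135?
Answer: -2025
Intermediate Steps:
(-4*9 + 21)*135 = (-36 + 21)*135 = -15*135 = -2025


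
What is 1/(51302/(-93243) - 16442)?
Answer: -93243/1533152708 ≈ -6.0818e-5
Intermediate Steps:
1/(51302/(-93243) - 16442) = 1/(51302*(-1/93243) - 16442) = 1/(-51302/93243 - 16442) = 1/(-1533152708/93243) = -93243/1533152708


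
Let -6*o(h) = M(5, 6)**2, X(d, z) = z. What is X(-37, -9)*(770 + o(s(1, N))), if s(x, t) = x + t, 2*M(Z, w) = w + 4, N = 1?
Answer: -13785/2 ≈ -6892.5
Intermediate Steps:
M(Z, w) = 2 + w/2 (M(Z, w) = (w + 4)/2 = (4 + w)/2 = 2 + w/2)
s(x, t) = t + x
o(h) = -25/6 (o(h) = -(2 + (1/2)*6)**2/6 = -(2 + 3)**2/6 = -1/6*5**2 = -1/6*25 = -25/6)
X(-37, -9)*(770 + o(s(1, N))) = -9*(770 - 25/6) = -9*4595/6 = -13785/2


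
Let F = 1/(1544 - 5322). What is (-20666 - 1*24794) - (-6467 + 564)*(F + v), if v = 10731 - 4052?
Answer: 148780191803/3778 ≈ 3.9381e+7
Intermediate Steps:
v = 6679
F = -1/3778 (F = 1/(-3778) = -1/3778 ≈ -0.00026469)
(-20666 - 1*24794) - (-6467 + 564)*(F + v) = (-20666 - 1*24794) - (-6467 + 564)*(-1/3778 + 6679) = (-20666 - 24794) - (-5903)*25233261/3778 = -45460 - 1*(-148951939683/3778) = -45460 + 148951939683/3778 = 148780191803/3778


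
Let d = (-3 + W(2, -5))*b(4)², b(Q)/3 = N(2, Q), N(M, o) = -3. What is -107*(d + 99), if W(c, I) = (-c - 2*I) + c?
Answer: -71262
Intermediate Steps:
b(Q) = -9 (b(Q) = 3*(-3) = -9)
W(c, I) = -2*I
d = 567 (d = (-3 - 2*(-5))*(-9)² = (-3 + 10)*81 = 7*81 = 567)
-107*(d + 99) = -107*(567 + 99) = -107*666 = -71262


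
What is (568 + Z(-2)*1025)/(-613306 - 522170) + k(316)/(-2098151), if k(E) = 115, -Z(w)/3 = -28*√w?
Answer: -330582377/595600026219 - 7175*I*√2/94623 ≈ -0.00055504 - 0.10724*I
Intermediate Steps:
Z(w) = 84*√w (Z(w) = -(-84)*√w = 84*√w)
(568 + Z(-2)*1025)/(-613306 - 522170) + k(316)/(-2098151) = (568 + (84*√(-2))*1025)/(-613306 - 522170) + 115/(-2098151) = (568 + (84*(I*√2))*1025)/(-1135476) + 115*(-1/2098151) = (568 + (84*I*√2)*1025)*(-1/1135476) - 115/2098151 = (568 + 86100*I*√2)*(-1/1135476) - 115/2098151 = (-142/283869 - 7175*I*√2/94623) - 115/2098151 = -330582377/595600026219 - 7175*I*√2/94623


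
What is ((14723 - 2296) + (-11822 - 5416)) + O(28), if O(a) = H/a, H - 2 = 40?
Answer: -9619/2 ≈ -4809.5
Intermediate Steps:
H = 42 (H = 2 + 40 = 42)
O(a) = 42/a
((14723 - 2296) + (-11822 - 5416)) + O(28) = ((14723 - 2296) + (-11822 - 5416)) + 42/28 = (12427 - 17238) + 42*(1/28) = -4811 + 3/2 = -9619/2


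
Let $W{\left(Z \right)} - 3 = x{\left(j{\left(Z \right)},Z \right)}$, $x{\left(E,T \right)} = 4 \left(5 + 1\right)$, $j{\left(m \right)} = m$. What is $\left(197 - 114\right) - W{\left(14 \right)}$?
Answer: $56$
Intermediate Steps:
$x{\left(E,T \right)} = 24$ ($x{\left(E,T \right)} = 4 \cdot 6 = 24$)
$W{\left(Z \right)} = 27$ ($W{\left(Z \right)} = 3 + 24 = 27$)
$\left(197 - 114\right) - W{\left(14 \right)} = \left(197 - 114\right) - 27 = 83 - 27 = 56$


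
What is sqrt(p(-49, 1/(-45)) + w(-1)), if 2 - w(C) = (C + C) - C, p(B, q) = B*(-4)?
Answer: sqrt(199) ≈ 14.107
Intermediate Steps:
p(B, q) = -4*B
w(C) = 2 - C (w(C) = 2 - ((C + C) - C) = 2 - (2*C - C) = 2 - C)
sqrt(p(-49, 1/(-45)) + w(-1)) = sqrt(-4*(-49) + (2 - 1*(-1))) = sqrt(196 + (2 + 1)) = sqrt(196 + 3) = sqrt(199)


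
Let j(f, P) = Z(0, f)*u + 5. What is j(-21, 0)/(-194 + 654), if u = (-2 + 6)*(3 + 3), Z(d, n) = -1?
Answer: -19/460 ≈ -0.041304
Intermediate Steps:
u = 24 (u = 4*6 = 24)
j(f, P) = -19 (j(f, P) = -1*24 + 5 = -24 + 5 = -19)
j(-21, 0)/(-194 + 654) = -19/(-194 + 654) = -19/460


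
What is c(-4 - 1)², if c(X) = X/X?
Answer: 1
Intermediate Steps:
c(X) = 1
c(-4 - 1)² = 1² = 1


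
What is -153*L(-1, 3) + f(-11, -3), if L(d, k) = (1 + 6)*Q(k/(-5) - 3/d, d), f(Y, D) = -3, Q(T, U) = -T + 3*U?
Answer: 28902/5 ≈ 5780.4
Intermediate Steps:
L(d, k) = 21*d + 21/d + 7*k/5 (L(d, k) = (1 + 6)*(-(k/(-5) - 3/d) + 3*d) = 7*(-(k*(-⅕) - 3/d) + 3*d) = 7*(-(-k/5 - 3/d) + 3*d) = 7*(-(-3/d - k/5) + 3*d) = 7*((3/d + k/5) + 3*d) = 7*(3*d + 3/d + k/5) = 21*d + 21/d + 7*k/5)
-153*L(-1, 3) + f(-11, -3) = -153*(21*(-1) + 21/(-1) + (7/5)*3) - 3 = -153*(-21 + 21*(-1) + 21/5) - 3 = -153*(-21 - 21 + 21/5) - 3 = -153*(-189/5) - 3 = 28917/5 - 3 = 28902/5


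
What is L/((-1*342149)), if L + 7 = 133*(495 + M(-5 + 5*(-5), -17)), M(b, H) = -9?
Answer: -64631/342149 ≈ -0.18890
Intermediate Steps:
L = 64631 (L = -7 + 133*(495 - 9) = -7 + 133*486 = -7 + 64638 = 64631)
L/((-1*342149)) = 64631/((-1*342149)) = 64631/(-342149) = 64631*(-1/342149) = -64631/342149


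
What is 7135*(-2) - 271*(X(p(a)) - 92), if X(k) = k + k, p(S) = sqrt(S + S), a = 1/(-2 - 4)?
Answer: 10662 - 542*I*sqrt(3)/3 ≈ 10662.0 - 312.92*I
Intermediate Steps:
a = -1/6 (a = 1/(-6) = -1/6 ≈ -0.16667)
p(S) = sqrt(2)*sqrt(S) (p(S) = sqrt(2*S) = sqrt(2)*sqrt(S))
X(k) = 2*k
7135*(-2) - 271*(X(p(a)) - 92) = 7135*(-2) - 271*(2*(sqrt(2)*sqrt(-1/6)) - 92) = -14270 - 271*(2*(sqrt(2)*(I*sqrt(6)/6)) - 92) = -14270 - 271*(2*(I*sqrt(3)/3) - 92) = -14270 - 271*(2*I*sqrt(3)/3 - 92) = -14270 - 271*(-92 + 2*I*sqrt(3)/3) = -14270 - (-24932 + 542*I*sqrt(3)/3) = -14270 + (24932 - 542*I*sqrt(3)/3) = 10662 - 542*I*sqrt(3)/3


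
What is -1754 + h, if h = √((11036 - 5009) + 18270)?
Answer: -1754 + √24297 ≈ -1598.1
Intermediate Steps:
h = √24297 (h = √(6027 + 18270) = √24297 ≈ 155.88)
-1754 + h = -1754 + √24297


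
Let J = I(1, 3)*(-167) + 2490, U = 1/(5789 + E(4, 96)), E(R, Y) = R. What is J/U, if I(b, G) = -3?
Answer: 17326863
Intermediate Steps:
U = 1/5793 (U = 1/(5789 + 4) = 1/5793 ≈ 0.00017262)
J = 2991 (J = -3*(-167) + 2490 = 501 + 2490 = 2991)
J/U = 2991/(1/5793) = 2991*5793 = 17326863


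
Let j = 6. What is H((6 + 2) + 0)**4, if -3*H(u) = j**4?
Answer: 34828517376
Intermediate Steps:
H(u) = -432 (H(u) = -1/3*6**4 = -1/3*1296 = -432)
H((6 + 2) + 0)**4 = (-432)**4 = 34828517376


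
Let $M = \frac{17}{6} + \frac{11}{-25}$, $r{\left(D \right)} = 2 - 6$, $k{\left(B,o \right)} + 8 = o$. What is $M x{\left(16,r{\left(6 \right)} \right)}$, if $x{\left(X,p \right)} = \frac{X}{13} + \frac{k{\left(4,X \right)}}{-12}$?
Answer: $\frac{3949}{2925} \approx 1.3501$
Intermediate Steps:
$k{\left(B,o \right)} = -8 + o$
$r{\left(D \right)} = -4$ ($r{\left(D \right)} = 2 - 6 = -4$)
$M = \frac{359}{150}$ ($M = 17 \cdot \frac{1}{6} + 11 \left(- \frac{1}{25}\right) = \frac{17}{6} - \frac{11}{25} = \frac{359}{150} \approx 2.3933$)
$x{\left(X,p \right)} = \frac{2}{3} - \frac{X}{156}$ ($x{\left(X,p \right)} = \frac{X}{13} + \frac{-8 + X}{-12} = X \frac{1}{13} + \left(-8 + X\right) \left(- \frac{1}{12}\right) = \frac{X}{13} - \left(- \frac{2}{3} + \frac{X}{12}\right) = \frac{2}{3} - \frac{X}{156}$)
$M x{\left(16,r{\left(6 \right)} \right)} = \frac{359 \left(\frac{2}{3} - \frac{4}{39}\right)}{150} = \frac{359}{150} \cdot \frac{22}{39} = \frac{3949}{2925}$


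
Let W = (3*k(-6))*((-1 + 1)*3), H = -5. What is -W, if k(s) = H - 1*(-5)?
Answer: 0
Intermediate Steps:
k(s) = 0 (k(s) = -5 - 1*(-5) = -5 + 5 = 0)
W = 0 (W = (3*0)*((-1 + 1)*3) = 0*(0*3) = 0*0 = 0)
-W = -1*0 = 0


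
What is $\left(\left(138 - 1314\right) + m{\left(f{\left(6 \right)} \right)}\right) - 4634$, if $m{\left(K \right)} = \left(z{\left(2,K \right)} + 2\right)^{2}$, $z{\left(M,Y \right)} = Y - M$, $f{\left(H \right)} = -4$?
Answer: $-5794$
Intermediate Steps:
$m{\left(K \right)} = K^{2}$ ($m{\left(K \right)} = \left(\left(K - 2\right) + 2\right)^{2} = \left(\left(-2 + K\right) + 2\right)^{2} = K^{2}$)
$\left(\left(138 - 1314\right) + m{\left(f{\left(6 \right)} \right)}\right) - 4634 = \left(\left(138 - 1314\right) + \left(-4\right)^{2}\right) - 4634 = \left(-1176 + 16\right) - 4634 = -1160 - 4634 = -5794$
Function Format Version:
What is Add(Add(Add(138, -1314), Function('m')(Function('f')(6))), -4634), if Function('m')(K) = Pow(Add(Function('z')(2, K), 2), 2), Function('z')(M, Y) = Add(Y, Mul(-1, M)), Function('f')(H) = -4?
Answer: -5794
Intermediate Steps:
Function('m')(K) = Pow(K, 2) (Function('m')(K) = Pow(Add(Add(K, Mul(-1, 2)), 2), 2) = Pow(Add(Add(K, -2), 2), 2) = Pow(Add(Add(-2, K), 2), 2) = Pow(K, 2))
Add(Add(Add(138, -1314), Function('m')(Function('f')(6))), -4634) = Add(Add(Add(138, -1314), Pow(-4, 2)), -4634) = Add(Add(-1176, 16), -4634) = Add(-1160, -4634) = -5794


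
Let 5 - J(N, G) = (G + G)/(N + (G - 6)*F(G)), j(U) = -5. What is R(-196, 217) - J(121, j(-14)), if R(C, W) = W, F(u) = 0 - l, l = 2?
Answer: 30306/143 ≈ 211.93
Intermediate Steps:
F(u) = -2 (F(u) = 0 - 1*2 = 0 - 2 = -2)
J(N, G) = 5 - 2*G/(12 + N - 2*G) (J(N, G) = 5 - (G + G)/(N + (G - 6)*(-2)) = 5 - 2*G/(N + (-6 + G)*(-2)) = 5 - 2*G/(N + (12 - 2*G)) = 5 - 2*G/(12 + N - 2*G))
R(-196, 217) - J(121, j(-14)) = 217 - (60 - 12*(-5) + 5*121)/(12 + 121 - 2*(-5)) = 217 - (60 + 60 + 605)/(12 + 121 + 10) = 217 - 725/143 = 30306/143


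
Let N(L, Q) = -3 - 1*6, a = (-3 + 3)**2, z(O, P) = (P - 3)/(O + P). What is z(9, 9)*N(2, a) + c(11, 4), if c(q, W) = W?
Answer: 1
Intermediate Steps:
z(O, P) = (-3 + P)/(O + P)
a = 0 (a = 0**2 = 0)
N(L, Q) = -9 (N(L, Q) = -3 - 6 = -9)
z(9, 9)*N(2, a) + c(11, 4) = ((-3 + 9)/(9 + 9))*(-9) + 4 = (6/18)*(-9) + 4 = ((1/18)*6)*(-9) + 4 = (1/3)*(-9) + 4 = -3 + 4 = 1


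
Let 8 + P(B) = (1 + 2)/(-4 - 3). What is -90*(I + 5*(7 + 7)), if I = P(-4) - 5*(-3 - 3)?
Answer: -57690/7 ≈ -8241.4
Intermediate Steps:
P(B) = -59/7 (P(B) = -8 + (1 + 2)/(-4 - 3) = -8 + 3/(-7) = -8 + 3*(-1/7) = -8 - 3/7 = -59/7)
I = 151/7 (I = -59/7 - 5*(-3 - 3) = -59/7 - 5*(-6) = -59/7 + 30 = 151/7 ≈ 21.571)
-90*(I + 5*(7 + 7)) = -90*(151/7 + 5*(7 + 7)) = -90*(151/7 + 5*14) = -90*(151/7 + 70) = -90*641/7 = -57690/7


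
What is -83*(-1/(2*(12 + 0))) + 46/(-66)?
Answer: 243/88 ≈ 2.7614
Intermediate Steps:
-83*(-1/(2*(12 + 0))) + 46/(-66) = -83/(12*(-2)) + 46*(-1/66) = -83/(-24) - 23/33 = -83*(-1/24) - 23/33 = 83/24 - 23/33 = 243/88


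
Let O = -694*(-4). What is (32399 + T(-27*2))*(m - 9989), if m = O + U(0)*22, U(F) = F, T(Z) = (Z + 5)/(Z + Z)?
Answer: -25239304033/108 ≈ -2.3370e+8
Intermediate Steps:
T(Z) = (5 + Z)/(2*Z) (T(Z) = (5 + Z)/((2*Z)) = (5 + Z)*(1/(2*Z)) = (5 + Z)/(2*Z))
O = 2776
m = 2776 (m = 2776 + 0*22 = 2776 + 0 = 2776)
(32399 + T(-27*2))*(m - 9989) = (32399 + (5 - 27*2)/(2*((-27*2))))*(2776 - 9989) = (32399 + (1/2)*(5 - 54)/(-54))*(-7213) = (32399 + (1/2)*(-1/54)*(-49))*(-7213) = (32399 + 49/108)*(-7213) = (3499141/108)*(-7213) = -25239304033/108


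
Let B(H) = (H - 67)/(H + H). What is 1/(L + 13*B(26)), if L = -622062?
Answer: -4/2488289 ≈ -1.6075e-6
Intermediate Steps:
B(H) = (-67 + H)/(2*H) (B(H) = (-67 + H)/((2*H)) = (-67 + H)*(1/(2*H)) = (-67 + H)/(2*H))
1/(L + 13*B(26)) = 1/(-622062 + 13*((½)*(-67 + 26)/26)) = 1/(-622062 + 13*((½)*(1/26)*(-41))) = 1/(-622062 + 13*(-41/52)) = 1/(-622062 - 41/4) = 1/(-2488289/4) = -4/2488289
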